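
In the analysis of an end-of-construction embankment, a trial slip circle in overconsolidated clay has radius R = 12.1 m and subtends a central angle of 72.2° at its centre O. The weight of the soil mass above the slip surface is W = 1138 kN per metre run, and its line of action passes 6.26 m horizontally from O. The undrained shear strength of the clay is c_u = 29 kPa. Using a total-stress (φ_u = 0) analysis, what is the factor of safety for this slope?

Taking moments about the centre O, the resisting moment is provided by the undrained shear strength acting along the arc:
Arc length L_a = R·θ = 12.1·(72.2°·π/180) = 12.1·1.2601 = 15.25 m
M_R = c_u·L_a·R = 29·15.25·12.1 = 5350.4 kN·m/m
M_D = W·d = 1138·6.26 = 7123.9 kN·m/m
FS = M_R / M_D = 5350.4 / 7123.9 = 0.751

FS = 0.75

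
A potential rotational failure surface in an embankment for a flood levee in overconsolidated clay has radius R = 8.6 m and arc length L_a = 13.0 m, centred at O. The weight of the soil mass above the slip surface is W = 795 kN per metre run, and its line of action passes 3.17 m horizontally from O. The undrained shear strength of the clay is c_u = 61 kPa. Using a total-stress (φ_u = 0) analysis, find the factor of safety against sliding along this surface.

FS = 2.71

Taking moments about the centre O, the resisting moment is provided by the undrained shear strength acting along the arc:
M_R = c_u·L_a·R = 61·13.00·8.6 = 6819.8 kN·m/m
M_D = W·d = 795·3.17 = 2520.2 kN·m/m
FS = M_R / M_D = 6819.8 / 2520.2 = 2.706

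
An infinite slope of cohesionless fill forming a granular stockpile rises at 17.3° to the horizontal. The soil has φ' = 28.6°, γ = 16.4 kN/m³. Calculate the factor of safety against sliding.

FS = 1.75

For a dry cohesionless infinite slope the factor of safety is FS = tanφ' / tanβ.
FS = tan28.6° / tan17.3° = 0.5452 / 0.3115 = 1.750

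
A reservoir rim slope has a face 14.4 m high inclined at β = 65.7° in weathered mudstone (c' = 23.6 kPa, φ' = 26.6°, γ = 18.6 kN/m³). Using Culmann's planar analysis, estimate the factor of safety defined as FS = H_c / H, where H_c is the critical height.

H_c = (4c'/γ) · sinβ cosφ' / [1 − cos(β − φ')]
    = (4·23.6/18.6) · sin65.7°·cos26.6° / [1 − cos39.1°]
    = 5.075 · 0.8149 / 0.2240 = 18.47 m
FS = H_c / H = 18.47 / 14.4 = 1.283

FS = 1.28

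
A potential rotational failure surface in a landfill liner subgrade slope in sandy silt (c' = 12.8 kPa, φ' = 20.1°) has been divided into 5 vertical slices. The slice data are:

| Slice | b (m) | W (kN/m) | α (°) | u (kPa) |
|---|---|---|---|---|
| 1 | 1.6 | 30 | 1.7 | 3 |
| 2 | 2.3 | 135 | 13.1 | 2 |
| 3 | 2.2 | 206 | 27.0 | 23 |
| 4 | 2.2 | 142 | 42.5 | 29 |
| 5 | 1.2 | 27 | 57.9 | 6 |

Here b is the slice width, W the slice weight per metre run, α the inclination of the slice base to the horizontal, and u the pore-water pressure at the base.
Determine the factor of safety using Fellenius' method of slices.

Ordinary method of slices: FS = Σ[c'·Δl_i + (W_i cosα_i − u_i·Δl_i)·tanφ'] / Σ W_i sinα_i, with Δl_i = b_i / cosα_i.
Slice 1: Δl = 1.6/cos1.7° = 1.601 m; N'_1 = 30·cos1.7° − 3·1.601 = 25.2; c'Δl = 20.49; W sinα = 0.9
Slice 2: Δl = 2.3/cos13.1° = 2.361 m; N'_2 = 135·cos13.1° − 2·2.361 = 126.8; c'Δl = 30.23; W sinα = 30.6
Slice 3: Δl = 2.2/cos27.0° = 2.469 m; N'_3 = 206·cos27.0° − 23·2.469 = 126.8; c'Δl = 31.60; W sinα = 93.5
Slice 4: Δl = 2.2/cos42.5° = 2.984 m; N'_4 = 142·cos42.5° − 29·2.984 = 18.2; c'Δl = 38.19; W sinα = 95.9
Slice 5: Δl = 1.2/cos57.9° = 2.258 m; N'_5 = 27·cos57.9° − 6·2.258 = 0.8; c'Δl = 28.90; W sinα = 22.9
Σc'Δl = 149.4 kN/m; ΣN' = 297.7 kN/m; ΣW sinα = 243.8 kN/m
Resisting = 149.4 + 297.7·tan20.1° = 149.4 + 108.9 = 258.3 kN/m
FS = 258.3 / 243.8 = 1.060

FS = 1.06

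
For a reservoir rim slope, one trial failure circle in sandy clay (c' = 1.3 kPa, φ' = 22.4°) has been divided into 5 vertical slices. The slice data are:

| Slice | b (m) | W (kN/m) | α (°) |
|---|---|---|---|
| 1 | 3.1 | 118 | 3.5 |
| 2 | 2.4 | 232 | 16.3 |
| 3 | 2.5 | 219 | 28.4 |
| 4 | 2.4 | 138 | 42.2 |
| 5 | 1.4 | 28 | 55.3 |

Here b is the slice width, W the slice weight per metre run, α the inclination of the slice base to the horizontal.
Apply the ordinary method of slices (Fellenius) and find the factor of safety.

FS = 0.98

Ordinary method of slices: FS = Σ[c'·Δl_i + (W_i cosα_i)·tanφ'] / Σ W_i sinα_i, with Δl_i = b_i / cosα_i.
Slice 1: Δl = 3.1/cos3.5° = 3.106 m; N'_1 = 118·cos3.5° = 117.8; c'Δl = 4.04; W sinα = 7.2
Slice 2: Δl = 2.4/cos16.3° = 2.501 m; N'_2 = 232·cos16.3° = 222.7; c'Δl = 3.25; W sinα = 65.1
Slice 3: Δl = 2.5/cos28.4° = 2.842 m; N'_3 = 219·cos28.4° = 192.6; c'Δl = 3.69; W sinα = 104.2
Slice 4: Δl = 2.4/cos42.2° = 3.240 m; N'_4 = 138·cos42.2° = 102.2; c'Δl = 4.21; W sinα = 92.7
Slice 5: Δl = 1.4/cos55.3° = 2.459 m; N'_5 = 28·cos55.3° = 15.9; c'Δl = 3.20; W sinα = 23.0
Σc'Δl = 18.4 kN/m; ΣN' = 651.3 kN/m; ΣW sinα = 292.2 kN/m
Resisting = 18.4 + 651.3·tan22.4° = 18.4 + 268.4 = 286.8 kN/m
FS = 286.8 / 292.2 = 0.982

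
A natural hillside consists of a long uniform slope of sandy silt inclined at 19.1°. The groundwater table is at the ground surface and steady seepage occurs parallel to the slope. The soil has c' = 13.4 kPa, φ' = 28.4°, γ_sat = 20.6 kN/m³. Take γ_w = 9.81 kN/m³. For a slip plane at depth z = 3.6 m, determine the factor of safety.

With seepage parallel to the slope and the water table at the surface, the effective normal stress on the slip plane uses the buoyant unit weight γ' = γ_sat − γ_w while the driving shear stress uses γ_sat:
FS = [c' + γ' z cos²β tanφ'] / [γ_sat z sinβ cosβ]
γ' = 20.6 − 9.81 = 10.79 kN/m³
Numerator = 13.4 + 10.79·3.6·cos²19.1°·tan28.4° = 13.4 + 10.79·3.6·0.8929·0.5407 = 32.154 kPa
Denominator = 20.6·3.6·sin19.1°·cos19.1° = 20.6·3.6·0.3272·0.9449 = 22.931 kPa
FS = 32.154 / 22.931 = 1.402

FS = 1.40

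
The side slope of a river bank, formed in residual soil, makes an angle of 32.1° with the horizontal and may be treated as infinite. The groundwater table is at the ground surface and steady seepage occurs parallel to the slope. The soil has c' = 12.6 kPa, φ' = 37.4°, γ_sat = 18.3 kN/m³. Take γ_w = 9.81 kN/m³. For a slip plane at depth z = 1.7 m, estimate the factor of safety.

With seepage parallel to the slope and the water table at the surface, the effective normal stress on the slip plane uses the buoyant unit weight γ' = γ_sat − γ_w while the driving shear stress uses γ_sat:
FS = [c' + γ' z cos²β tanφ'] / [γ_sat z sinβ cosβ]
γ' = 18.3 − 9.81 = 8.49 kN/m³
Numerator = 12.6 + 8.49·1.7·cos²32.1°·tan37.4° = 12.6 + 8.49·1.7·0.7176·0.7646 = 20.519 kPa
Denominator = 18.3·1.7·sin32.1°·cos32.1° = 18.3·1.7·0.5314·0.8471 = 14.004 kPa
FS = 20.519 / 14.004 = 1.465

FS = 1.47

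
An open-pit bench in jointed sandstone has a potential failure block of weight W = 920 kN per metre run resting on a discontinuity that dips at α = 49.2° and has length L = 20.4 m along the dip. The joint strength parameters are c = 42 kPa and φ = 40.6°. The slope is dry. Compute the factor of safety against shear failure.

Resolving the block weight along and normal to the plane and applying the Mohr–Coulomb strength on the joint:
N' = W cosα = 920·cos49.2° = 601.1 kN/m
Driving force T = W sinα = 920·sin49.2° = 696.4 kN/m
Resisting force R = c·L + N'·tanφ = 42·20.4 + 601.1·tan40.6° = 856.8 + 515.2 = 1372.0 kN/m
FS = R / T = 1372.0 / 696.4 = 1.970

FS = 1.97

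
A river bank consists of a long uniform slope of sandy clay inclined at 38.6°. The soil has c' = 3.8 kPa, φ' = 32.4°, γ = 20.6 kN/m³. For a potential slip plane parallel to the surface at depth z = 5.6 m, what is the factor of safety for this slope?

FS = 0.86

For an infinite slope with a slip plane parallel to the surface (no pore pressure): FS = [c' + γz cos²β tanφ'] / [γz sinβ cosβ].
γz = 20.6·5.6 = 115.36 kN/m²
Numerator = 3.8 + 115.36·cos²38.6°·tan32.4° = 3.8 + 115.36·0.6108·0.6346 = 48.515 kPa
Denominator = 115.36·sin38.6°·cos38.6° = 115.36·0.6239·0.7815 = 56.247 kPa
FS = 48.515 / 56.247 = 0.863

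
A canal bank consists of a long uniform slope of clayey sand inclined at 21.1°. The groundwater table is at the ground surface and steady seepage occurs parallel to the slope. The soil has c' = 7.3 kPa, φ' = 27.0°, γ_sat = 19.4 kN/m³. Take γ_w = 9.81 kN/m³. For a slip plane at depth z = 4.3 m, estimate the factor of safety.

FS = 0.91

With seepage parallel to the slope and the water table at the surface, the effective normal stress on the slip plane uses the buoyant unit weight γ' = γ_sat − γ_w while the driving shear stress uses γ_sat:
FS = [c' + γ' z cos²β tanφ'] / [γ_sat z sinβ cosβ]
γ' = 19.4 − 9.81 = 9.59 kN/m³
Numerator = 7.3 + 9.59·4.3·cos²21.1°·tan27.0° = 7.3 + 9.59·4.3·0.8704·0.5095 = 25.588 kPa
Denominator = 19.4·4.3·sin21.1°·cos21.1° = 19.4·4.3·0.3600·0.9330 = 28.017 kPa
FS = 25.588 / 28.017 = 0.913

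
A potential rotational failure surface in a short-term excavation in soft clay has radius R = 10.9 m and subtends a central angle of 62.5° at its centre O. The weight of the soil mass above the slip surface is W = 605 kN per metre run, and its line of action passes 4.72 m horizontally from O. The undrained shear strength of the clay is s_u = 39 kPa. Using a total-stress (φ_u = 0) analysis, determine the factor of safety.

FS = 1.77

Taking moments about the centre O, the resisting moment is provided by the undrained shear strength acting along the arc:
Arc length L_a = R·θ = 10.9·(62.5°·π/180) = 10.9·1.0908 = 11.89 m
M_R = s_u·L_a·R = 39·11.89·10.9 = 5054.5 kN·m/m
M_D = W·d = 605·4.72 = 2855.6 kN·m/m
FS = M_R / M_D = 5054.5 / 2855.6 = 1.770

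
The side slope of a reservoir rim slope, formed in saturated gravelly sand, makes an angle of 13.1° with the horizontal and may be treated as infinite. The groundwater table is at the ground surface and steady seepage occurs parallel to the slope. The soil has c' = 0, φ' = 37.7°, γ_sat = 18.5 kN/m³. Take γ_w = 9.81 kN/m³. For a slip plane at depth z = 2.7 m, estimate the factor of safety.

With seepage parallel to the slope and the water table at the surface, the effective normal stress on the slip plane uses the buoyant unit weight γ' = γ_sat − γ_w while the driving shear stress uses γ_sat:
FS = [c' + γ' z cos²β tanφ'] / [γ_sat z sinβ cosβ]
(For c' = 0 this reduces to FS = (γ'/γ_sat)·tanφ'/tanβ.)
γ' = 18.5 − 9.81 = 8.69 kN/m³
Numerator = 0.0 + 8.69·2.7·cos²13.1°·tan37.7° = 0.0 + 8.69·2.7·0.9486·0.7729 = 17.203 kPa
Denominator = 18.5·2.7·sin13.1°·cos13.1° = 18.5·2.7·0.2267·0.9740 = 11.027 kPa
FS = 17.203 / 11.027 = 1.560

FS = 1.56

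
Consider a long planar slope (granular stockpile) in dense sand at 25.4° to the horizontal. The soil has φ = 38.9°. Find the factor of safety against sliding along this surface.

For a dry cohesionless infinite slope the factor of safety is FS = tanφ / tanβ.
FS = tan38.9° / tan25.4° = 0.8069 / 0.4748 = 1.699

FS = 1.70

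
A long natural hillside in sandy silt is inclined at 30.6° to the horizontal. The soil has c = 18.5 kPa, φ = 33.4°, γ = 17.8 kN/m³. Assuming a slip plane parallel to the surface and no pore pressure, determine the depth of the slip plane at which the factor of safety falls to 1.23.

Setting FS = 1.23 in FS = [c + γz cos²β tanφ] / [γz sinβ cosβ] and solving for z:
z = c / [γ cosβ (FS·sinβ − cosβ·tanφ)]
  = 18.5 / [17.8·cos30.6°·(1.23·sin30.6° − cos30.6°·tan33.4°)]
  = 18.5 / [17.8·0.8607·(1.23·0.5090 − 0.8607·0.6594)]
  = 18.5 / 0.8973 = 20.617 m

z = 20.62 m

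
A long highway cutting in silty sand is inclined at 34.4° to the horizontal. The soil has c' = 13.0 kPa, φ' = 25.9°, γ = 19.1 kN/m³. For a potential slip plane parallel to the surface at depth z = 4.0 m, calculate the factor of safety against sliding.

FS = 1.07

For an infinite slope with a slip plane parallel to the surface (no pore pressure): FS = [c' + γz cos²β tanφ'] / [γz sinβ cosβ].
γz = 19.1·4.0 = 76.40 kN/m²
Numerator = 13.0 + 76.40·cos²34.4°·tan25.9° = 13.0 + 76.40·0.6808·0.4856 = 38.257 kPa
Denominator = 76.40·sin34.4°·cos34.4° = 76.40·0.5650·0.8251 = 35.615 kPa
FS = 38.257 / 35.615 = 1.074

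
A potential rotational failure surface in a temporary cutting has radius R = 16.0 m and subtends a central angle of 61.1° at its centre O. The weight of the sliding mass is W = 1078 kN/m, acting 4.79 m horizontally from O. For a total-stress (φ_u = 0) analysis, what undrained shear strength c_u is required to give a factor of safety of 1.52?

FS = c_u·L_a·R / (W·d), so c_u = FS·W·d / (L_a·R).
Arc length L_a = R·θ = 16.0·(61.1°·π/180) = 16.0·1.0664 = 17.06 m
c_u = 1.52·1078·4.79 / (17.06·16.0) = 7848.7 / 273.00 = 28.75 kPa

c_u = 28.8 kPa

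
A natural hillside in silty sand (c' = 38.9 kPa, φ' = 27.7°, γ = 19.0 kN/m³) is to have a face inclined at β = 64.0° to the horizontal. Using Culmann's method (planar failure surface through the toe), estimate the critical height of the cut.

Culmann's analysis gives the critical failure plane at α_cr = (β + φ')/2 = (64.0 + 27.7)/2 = 45.9°, and the critical height
H_c = (4c'/γ) · sinβ cosφ' / [1 − cos(β − φ')]
    = (4·38.9/19.0) · sin64.0°·cos27.7° / [1 − cos(36.3°)]
    = 8.189 · 0.8988·0.8854 / [1 − 0.8059]
    = 8.189 · 0.7958 / 0.1941
    = 33.58 m

H_c = 33.58 m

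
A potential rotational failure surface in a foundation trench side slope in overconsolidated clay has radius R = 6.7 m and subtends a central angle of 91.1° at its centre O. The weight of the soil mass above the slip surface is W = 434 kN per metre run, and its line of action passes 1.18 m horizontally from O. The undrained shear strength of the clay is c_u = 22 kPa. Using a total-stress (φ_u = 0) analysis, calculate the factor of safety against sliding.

Taking moments about the centre O, the resisting moment is provided by the undrained shear strength acting along the arc:
Arc length L_a = R·θ = 6.7·(91.1°·π/180) = 6.7·1.5900 = 10.65 m
M_R = c_u·L_a·R = 22·10.65·6.7 = 1570.2 kN·m/m
M_D = W·d = 434·1.18 = 512.1 kN·m/m
FS = M_R / M_D = 1570.2 / 512.1 = 3.066

FS = 3.07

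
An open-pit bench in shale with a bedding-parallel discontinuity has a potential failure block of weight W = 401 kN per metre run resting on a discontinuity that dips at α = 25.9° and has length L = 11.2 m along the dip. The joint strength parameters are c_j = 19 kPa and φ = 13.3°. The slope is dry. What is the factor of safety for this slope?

Resolving the block weight along and normal to the plane and applying the Mohr–Coulomb strength on the joint:
N' = W cosα = 401·cos25.9° = 360.7 kN/m
Driving force T = W sinα = 401·sin25.9° = 175.2 kN/m
Resisting force R = c_j·L + N'·tanφ = 19·11.2 + 360.7·tan13.3° = 212.8 + 85.3 = 298.1 kN/m
FS = R / T = 298.1 / 175.2 = 1.702

FS = 1.70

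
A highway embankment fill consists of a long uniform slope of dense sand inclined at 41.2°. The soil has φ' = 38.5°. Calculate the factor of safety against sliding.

FS = 0.91

For a dry cohesionless infinite slope the factor of safety is FS = tanφ' / tanβ.
FS = tan38.5° / tan41.2° = 0.7954 / 0.8754 = 0.909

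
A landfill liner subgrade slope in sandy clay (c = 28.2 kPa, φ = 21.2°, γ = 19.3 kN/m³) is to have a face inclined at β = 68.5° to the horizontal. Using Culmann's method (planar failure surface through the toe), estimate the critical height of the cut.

Culmann's analysis gives the critical failure plane at α_cr = (β + φ)/2 = (68.5 + 21.2)/2 = 44.9°, and the critical height
H_c = (4c/γ) · sinβ cosφ / [1 − cos(β − φ)]
    = (4·28.2/19.3) · sin68.5°·cos21.2° / [1 − cos(47.3°)]
    = 5.845 · 0.9304·0.9323 / [1 − 0.6782]
    = 5.845 · 0.8675 / 0.3218
    = 15.75 m

H_c = 15.75 m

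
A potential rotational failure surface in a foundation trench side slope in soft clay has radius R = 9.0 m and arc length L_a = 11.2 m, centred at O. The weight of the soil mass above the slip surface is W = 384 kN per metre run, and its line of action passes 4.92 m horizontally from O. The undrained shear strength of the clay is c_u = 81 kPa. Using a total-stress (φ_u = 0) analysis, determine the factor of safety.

Taking moments about the centre O, the resisting moment is provided by the undrained shear strength acting along the arc:
M_R = c_u·L_a·R = 81·11.20·9.0 = 8164.8 kN·m/m
M_D = W·d = 384·4.92 = 1889.3 kN·m/m
FS = M_R / M_D = 8164.8 / 1889.3 = 4.322

FS = 4.32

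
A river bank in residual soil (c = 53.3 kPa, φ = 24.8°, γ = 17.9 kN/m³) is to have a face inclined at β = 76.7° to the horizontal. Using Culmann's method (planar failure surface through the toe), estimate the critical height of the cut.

H_c = 27.48 m

Culmann's analysis gives the critical failure plane at α_cr = (β + φ)/2 = (76.7 + 24.8)/2 = 50.8°, and the critical height
H_c = (4c/γ) · sinβ cosφ / [1 − cos(β − φ)]
    = (4·53.3/17.9) · sin76.7°·cos24.8° / [1 − cos(51.9°)]
    = 11.911 · 0.9732·0.9078 / [1 − 0.6170]
    = 11.911 · 0.8834 / 0.3830
    = 27.48 m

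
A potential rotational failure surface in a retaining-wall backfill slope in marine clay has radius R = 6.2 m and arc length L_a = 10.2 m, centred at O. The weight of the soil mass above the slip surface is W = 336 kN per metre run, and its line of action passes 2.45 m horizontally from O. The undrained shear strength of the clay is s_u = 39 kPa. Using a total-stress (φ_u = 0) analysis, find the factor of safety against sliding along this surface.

FS = 3.00

Taking moments about the centre O, the resisting moment is provided by the undrained shear strength acting along the arc:
M_R = s_u·L_a·R = 39·10.20·6.2 = 2466.4 kN·m/m
M_D = W·d = 336·2.45 = 823.2 kN·m/m
FS = M_R / M_D = 2466.4 / 823.2 = 2.996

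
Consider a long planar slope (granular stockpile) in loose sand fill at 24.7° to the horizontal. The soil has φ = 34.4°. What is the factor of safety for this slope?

FS = 1.49

For a dry cohesionless infinite slope the factor of safety is FS = tanφ / tanβ.
FS = tan34.4° / tan24.7° = 0.6847 / 0.4599 = 1.489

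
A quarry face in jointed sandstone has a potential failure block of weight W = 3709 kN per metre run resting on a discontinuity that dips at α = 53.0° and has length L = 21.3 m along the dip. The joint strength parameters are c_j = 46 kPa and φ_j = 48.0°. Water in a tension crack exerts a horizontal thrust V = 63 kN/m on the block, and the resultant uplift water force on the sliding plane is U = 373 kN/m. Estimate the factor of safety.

FS = 1.00

Resolving the block weight along and normal to the plane and applying the Mohr–Coulomb strength on the joint:
N' = W cosα − U − V sinα = 3709·cos53.0° − 373 − 63·sin53.0° = 1808.8 kN/m
Driving force T = W sinα + V cosα = 3709·sin53.0° + 63·cos53.0° = 3000.1 kN/m
Resisting force R = c_j·L + N'·tanφ_j = 46·21.3 + 1808.8·tan48.0° = 979.8 + 2008.9 = 2988.7 kN/m
FS = R / T = 2988.7 / 3000.1 = 0.996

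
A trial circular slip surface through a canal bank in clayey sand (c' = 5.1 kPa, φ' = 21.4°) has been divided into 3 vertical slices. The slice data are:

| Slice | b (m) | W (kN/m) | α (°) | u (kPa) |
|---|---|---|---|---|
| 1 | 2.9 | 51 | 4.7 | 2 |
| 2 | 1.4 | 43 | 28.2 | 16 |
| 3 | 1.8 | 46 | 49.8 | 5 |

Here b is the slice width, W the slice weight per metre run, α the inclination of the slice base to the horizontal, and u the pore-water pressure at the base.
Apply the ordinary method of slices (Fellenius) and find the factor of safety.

Ordinary method of slices: FS = Σ[c'·Δl_i + (W_i cosα_i − u_i·Δl_i)·tanφ'] / Σ W_i sinα_i, with Δl_i = b_i / cosα_i.
Slice 1: Δl = 2.9/cos4.7° = 2.910 m; N'_1 = 51·cos4.7° − 2·2.910 = 45.0; c'Δl = 14.84; W sinα = 4.2
Slice 2: Δl = 1.4/cos28.2° = 1.589 m; N'_2 = 43·cos28.2° − 16·1.589 = 12.5; c'Δl = 8.10; W sinα = 20.3
Slice 3: Δl = 1.8/cos49.8° = 2.789 m; N'_3 = 46·cos49.8° − 5·2.789 = 15.7; c'Δl = 14.22; W sinα = 35.1
Σc'Δl = 37.2 kN/m; ΣN' = 73.2 kN/m; ΣW sinα = 59.6 kN/m
Resisting = 37.2 + 73.2·tan21.4° = 37.2 + 28.7 = 65.9 kN/m
FS = 65.9 / 59.6 = 1.104

FS = 1.10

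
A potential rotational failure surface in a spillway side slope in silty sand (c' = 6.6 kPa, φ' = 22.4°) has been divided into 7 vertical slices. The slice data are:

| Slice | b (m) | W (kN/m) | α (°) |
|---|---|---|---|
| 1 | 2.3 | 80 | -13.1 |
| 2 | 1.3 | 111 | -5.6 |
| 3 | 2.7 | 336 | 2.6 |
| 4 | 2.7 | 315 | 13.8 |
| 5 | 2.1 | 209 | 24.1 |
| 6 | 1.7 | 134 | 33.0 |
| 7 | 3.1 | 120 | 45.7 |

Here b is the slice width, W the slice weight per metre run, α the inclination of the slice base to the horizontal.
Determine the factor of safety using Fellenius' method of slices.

FS = 2.03

Ordinary method of slices: FS = Σ[c'·Δl_i + (W_i cosα_i)·tanφ'] / Σ W_i sinα_i, with Δl_i = b_i / cosα_i.
Slice 1: Δl = 2.3/cos(-13.1°) = 2.361 m; N'_1 = 80·cos(-13.1°) = 77.9; c'Δl = 15.59; W sinα = -18.1
Slice 2: Δl = 1.3/cos(-5.6°) = 1.306 m; N'_2 = 111·cos(-5.6°) = 110.5; c'Δl = 8.62; W sinα = -10.8
Slice 3: Δl = 2.7/cos2.6° = 2.703 m; N'_3 = 336·cos2.6° = 335.7; c'Δl = 17.84; W sinα = 15.2
Slice 4: Δl = 2.7/cos13.8° = 2.780 m; N'_4 = 315·cos13.8° = 305.9; c'Δl = 18.35; W sinα = 75.1
Slice 5: Δl = 2.1/cos24.1° = 2.301 m; N'_5 = 209·cos24.1° = 190.8; c'Δl = 15.18; W sinα = 85.3
Slice 6: Δl = 1.7/cos33.0° = 2.027 m; N'_6 = 134·cos33.0° = 112.4; c'Δl = 13.38; W sinα = 73.0
Slice 7: Δl = 3.1/cos45.7° = 4.439 m; N'_7 = 120·cos45.7° = 83.8; c'Δl = 29.29; W sinα = 85.9
Σc'Δl = 118.3 kN/m; ΣN' = 1216.9 kN/m; ΣW sinα = 305.6 kN/m
Resisting = 118.3 + 1216.9·tan22.4° = 118.3 + 501.6 = 619.8 kN/m
FS = 619.8 / 305.6 = 2.028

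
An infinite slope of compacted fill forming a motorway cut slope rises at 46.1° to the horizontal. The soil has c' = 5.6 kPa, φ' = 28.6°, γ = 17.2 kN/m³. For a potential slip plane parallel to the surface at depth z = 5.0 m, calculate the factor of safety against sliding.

For an infinite slope with a slip plane parallel to the surface (no pore pressure): FS = [c' + γz cos²β tanφ'] / [γz sinβ cosβ].
γz = 17.2·5.0 = 86.00 kN/m²
Numerator = 5.6 + 86.00·cos²46.1°·tan28.6° = 5.6 + 86.00·0.4808·0.5452 = 28.144 kPa
Denominator = 86.00·sin46.1°·cos46.1° = 86.00·0.7206·0.6934 = 42.968 kPa
FS = 28.144 / 42.968 = 0.655

FS = 0.66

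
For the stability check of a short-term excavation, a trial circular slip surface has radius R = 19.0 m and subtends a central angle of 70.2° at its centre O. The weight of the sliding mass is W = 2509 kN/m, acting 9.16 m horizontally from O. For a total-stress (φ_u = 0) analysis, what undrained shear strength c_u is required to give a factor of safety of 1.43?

c_u = 74.3 kPa

FS = c_u·L_a·R / (W·d), so c_u = FS·W·d / (L_a·R).
Arc length L_a = R·θ = 19.0·(70.2°·π/180) = 19.0·1.2252 = 23.28 m
c_u = 1.43·2509·9.16 / (23.28·19.0) = 32864.9 / 442.30 = 74.30 kPa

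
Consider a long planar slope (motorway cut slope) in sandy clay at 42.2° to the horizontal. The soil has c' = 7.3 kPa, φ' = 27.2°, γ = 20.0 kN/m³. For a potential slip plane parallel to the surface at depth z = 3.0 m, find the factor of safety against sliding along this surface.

FS = 0.81

For an infinite slope with a slip plane parallel to the surface (no pore pressure): FS = [c' + γz cos²β tanφ'] / [γz sinβ cosβ].
γz = 20.0·3.0 = 60.00 kN/m²
Numerator = 7.3 + 60.00·cos²42.2°·tan27.2° = 7.3 + 60.00·0.5488·0.5139 = 24.222 kPa
Denominator = 60.00·sin42.2°·cos42.2° = 60.00·0.6717·0.7408 = 29.857 kPa
FS = 24.222 / 29.857 = 0.811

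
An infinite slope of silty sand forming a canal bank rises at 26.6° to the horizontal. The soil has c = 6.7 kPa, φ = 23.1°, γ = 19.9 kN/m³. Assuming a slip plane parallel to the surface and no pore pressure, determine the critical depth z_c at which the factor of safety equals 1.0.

z_c = 5.67 m

Setting FS = 1.00 in FS = [c + γz cos²β tanφ] / [γz sinβ cosβ] and solving for z:
z = c / [γ cosβ (FS·sinβ − cosβ·tanφ)]
  = 6.7 / [19.9·cos26.6°·(1.00·sin26.6° − cos26.6°·tan23.1°)]
  = 6.7 / [19.9·0.8942·(1.00·0.4478 − 0.8942·0.4265)]
  = 6.7 / 1.1810 = 5.673 m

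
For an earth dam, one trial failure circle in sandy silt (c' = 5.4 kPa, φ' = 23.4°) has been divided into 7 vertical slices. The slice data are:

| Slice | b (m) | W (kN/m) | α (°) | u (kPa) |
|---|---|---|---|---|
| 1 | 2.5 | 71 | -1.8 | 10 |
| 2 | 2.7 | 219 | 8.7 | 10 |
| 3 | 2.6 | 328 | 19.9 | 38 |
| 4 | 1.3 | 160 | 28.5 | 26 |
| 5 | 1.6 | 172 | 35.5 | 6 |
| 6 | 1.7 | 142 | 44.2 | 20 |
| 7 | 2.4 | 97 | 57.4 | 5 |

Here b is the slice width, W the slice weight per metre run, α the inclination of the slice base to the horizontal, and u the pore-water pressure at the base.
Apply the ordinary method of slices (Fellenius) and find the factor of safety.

Ordinary method of slices: FS = Σ[c'·Δl_i + (W_i cosα_i − u_i·Δl_i)·tanφ'] / Σ W_i sinα_i, with Δl_i = b_i / cosα_i.
Slice 1: Δl = 2.5/cos(-1.8°) = 2.501 m; N'_1 = 71·cos(-1.8°) − 10·2.501 = 46.0; c'Δl = 13.51; W sinα = -2.2
Slice 2: Δl = 2.7/cos8.7° = 2.731 m; N'_2 = 219·cos8.7° − 10·2.731 = 189.2; c'Δl = 14.75; W sinα = 33.1
Slice 3: Δl = 2.6/cos19.9° = 2.765 m; N'_3 = 328·cos19.9° − 38·2.765 = 203.3; c'Δl = 14.93; W sinα = 111.6
Slice 4: Δl = 1.3/cos28.5° = 1.479 m; N'_4 = 160·cos28.5° − 26·1.479 = 102.1; c'Δl = 7.99; W sinα = 76.3
Slice 5: Δl = 1.6/cos35.5° = 1.965 m; N'_5 = 172·cos35.5° − 6·1.965 = 128.2; c'Δl = 10.61; W sinα = 99.9
Slice 6: Δl = 1.7/cos44.2° = 2.371 m; N'_6 = 142·cos44.2° − 20·2.371 = 54.4; c'Δl = 12.80; W sinα = 99.0
Slice 7: Δl = 2.4/cos57.4° = 4.455 m; N'_7 = 97·cos57.4° − 5·4.455 = 30.0; c'Δl = 24.05; W sinα = 81.7
Σc'Δl = 98.6 kN/m; ΣN' = 753.2 kN/m; ΣW sinα = 499.5 kN/m
Resisting = 98.6 + 753.2·tan23.4° = 98.6 + 325.9 = 424.6 kN/m
FS = 424.6 / 499.5 = 0.850

FS = 0.85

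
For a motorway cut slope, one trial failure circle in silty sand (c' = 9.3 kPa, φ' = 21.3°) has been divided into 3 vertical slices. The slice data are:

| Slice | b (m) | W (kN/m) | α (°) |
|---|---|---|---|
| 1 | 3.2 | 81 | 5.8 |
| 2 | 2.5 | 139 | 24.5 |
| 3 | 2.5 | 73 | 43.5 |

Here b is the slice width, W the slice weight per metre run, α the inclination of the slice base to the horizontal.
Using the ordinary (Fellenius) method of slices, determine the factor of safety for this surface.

Ordinary method of slices: FS = Σ[c'·Δl_i + (W_i cosα_i)·tanφ'] / Σ W_i sinα_i, with Δl_i = b_i / cosα_i.
Slice 1: Δl = 3.2/cos5.8° = 3.216 m; N'_1 = 81·cos5.8° = 80.6; c'Δl = 29.91; W sinα = 8.2
Slice 2: Δl = 2.5/cos24.5° = 2.747 m; N'_2 = 139·cos24.5° = 126.5; c'Δl = 25.55; W sinα = 57.6
Slice 3: Δl = 2.5/cos43.5° = 3.446 m; N'_3 = 73·cos43.5° = 53.0; c'Δl = 32.05; W sinα = 50.2
Σc'Δl = 87.5 kN/m; ΣN' = 260.0 kN/m; ΣW sinα = 116.1 kN/m
Resisting = 87.5 + 260.0·tan21.3° = 87.5 + 101.4 = 188.9 kN/m
FS = 188.9 / 116.1 = 1.627

FS = 1.63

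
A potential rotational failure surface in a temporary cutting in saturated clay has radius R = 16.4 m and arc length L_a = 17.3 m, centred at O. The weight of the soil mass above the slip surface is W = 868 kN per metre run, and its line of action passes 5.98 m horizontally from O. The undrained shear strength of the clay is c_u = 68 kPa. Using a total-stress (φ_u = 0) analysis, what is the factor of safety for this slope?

FS = 3.72

Taking moments about the centre O, the resisting moment is provided by the undrained shear strength acting along the arc:
M_R = c_u·L_a·R = 68·17.30·16.4 = 19293.0 kN·m/m
M_D = W·d = 868·5.98 = 5190.6 kN·m/m
FS = M_R / M_D = 19293.0 / 5190.6 = 3.717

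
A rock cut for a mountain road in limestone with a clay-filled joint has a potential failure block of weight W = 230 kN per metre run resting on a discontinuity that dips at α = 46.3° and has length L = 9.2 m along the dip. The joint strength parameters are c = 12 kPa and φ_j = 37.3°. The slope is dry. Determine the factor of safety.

FS = 1.39

Resolving the block weight along and normal to the plane and applying the Mohr–Coulomb strength on the joint:
N' = W cosα = 230·cos46.3° = 158.9 kN/m
Driving force T = W sinα = 230·sin46.3° = 166.3 kN/m
Resisting force R = c·L + N'·tanφ_j = 12·9.2 + 158.9·tan37.3° = 110.4 + 121.1 = 231.5 kN/m
FS = R / T = 231.5 / 166.3 = 1.392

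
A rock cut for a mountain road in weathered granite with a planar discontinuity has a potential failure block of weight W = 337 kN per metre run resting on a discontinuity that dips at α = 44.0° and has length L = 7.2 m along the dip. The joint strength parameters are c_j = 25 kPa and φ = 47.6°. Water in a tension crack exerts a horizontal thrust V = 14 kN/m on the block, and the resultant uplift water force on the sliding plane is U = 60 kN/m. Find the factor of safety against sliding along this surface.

FS = 1.51

Resolving the block weight along and normal to the plane and applying the Mohr–Coulomb strength on the joint:
N' = W cosα − U − V sinα = 337·cos44.0° − 60 − 14·sin44.0° = 172.7 kN/m
Driving force T = W sinα + V cosα = 337·sin44.0° + 14·cos44.0° = 244.2 kN/m
Resisting force R = c_j·L + N'·tanφ = 25·7.2 + 172.7·tan47.6° = 180.0 + 189.1 = 369.1 kN/m
FS = R / T = 369.1 / 244.2 = 1.512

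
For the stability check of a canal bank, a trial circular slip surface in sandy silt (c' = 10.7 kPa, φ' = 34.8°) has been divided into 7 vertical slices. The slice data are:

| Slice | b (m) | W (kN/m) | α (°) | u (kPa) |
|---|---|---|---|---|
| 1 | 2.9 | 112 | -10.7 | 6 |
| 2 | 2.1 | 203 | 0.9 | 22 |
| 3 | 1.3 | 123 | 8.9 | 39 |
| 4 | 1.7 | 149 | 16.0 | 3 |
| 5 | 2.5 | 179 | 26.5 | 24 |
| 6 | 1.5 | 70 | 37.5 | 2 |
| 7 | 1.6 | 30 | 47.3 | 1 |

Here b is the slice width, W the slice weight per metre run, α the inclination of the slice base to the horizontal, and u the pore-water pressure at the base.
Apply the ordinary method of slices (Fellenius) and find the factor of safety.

FS = 3.17

Ordinary method of slices: FS = Σ[c'·Δl_i + (W_i cosα_i − u_i·Δl_i)·tanφ'] / Σ W_i sinα_i, with Δl_i = b_i / cosα_i.
Slice 1: Δl = 2.9/cos(-10.7°) = 2.951 m; N'_1 = 112·cos(-10.7°) − 6·2.951 = 92.3; c'Δl = 31.58; W sinα = -20.8
Slice 2: Δl = 2.1/cos0.9° = 2.100 m; N'_2 = 203·cos0.9° − 22·2.100 = 156.8; c'Δl = 22.47; W sinα = 3.2
Slice 3: Δl = 1.3/cos8.9° = 1.316 m; N'_3 = 123·cos8.9° − 39·1.316 = 70.2; c'Δl = 14.08; W sinα = 19.0
Slice 4: Δl = 1.7/cos16.0° = 1.769 m; N'_4 = 149·cos16.0° − 3·1.769 = 137.9; c'Δl = 18.92; W sinα = 41.1
Slice 5: Δl = 2.5/cos26.5° = 2.794 m; N'_5 = 179·cos26.5° − 24·2.794 = 93.1; c'Δl = 29.89; W sinα = 79.9
Slice 6: Δl = 1.5/cos37.5° = 1.891 m; N'_6 = 70·cos37.5° − 2·1.891 = 51.8; c'Δl = 20.23; W sinα = 42.6
Slice 7: Δl = 1.6/cos47.3° = 2.359 m; N'_7 = 30·cos47.3° − 1·2.359 = 18.0; c'Δl = 25.24; W sinα = 22.0
Σc'Δl = 162.4 kN/m; ΣN' = 620.1 kN/m; ΣW sinα = 187.0 kN/m
Resisting = 162.4 + 620.1·tan34.8° = 162.4 + 431.0 = 593.4 kN/m
FS = 593.4 / 187.0 = 3.173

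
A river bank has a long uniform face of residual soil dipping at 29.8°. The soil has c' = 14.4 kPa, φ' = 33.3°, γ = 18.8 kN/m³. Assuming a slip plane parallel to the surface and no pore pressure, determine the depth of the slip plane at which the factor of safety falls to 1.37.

Setting FS = 1.37 in FS = [c' + γz cos²β tanφ'] / [γz sinβ cosβ] and solving for z:
z = c' / [γ cosβ (FS·sinβ − cosβ·tanφ')]
  = 14.4 / [18.8·cos29.8°·(1.37·sin29.8° − cos29.8°·tan33.3°)]
  = 14.4 / [18.8·0.8678·(1.37·0.4970 − 0.8678·0.6569)]
  = 14.4 / 1.8082 = 7.964 m

z = 7.96 m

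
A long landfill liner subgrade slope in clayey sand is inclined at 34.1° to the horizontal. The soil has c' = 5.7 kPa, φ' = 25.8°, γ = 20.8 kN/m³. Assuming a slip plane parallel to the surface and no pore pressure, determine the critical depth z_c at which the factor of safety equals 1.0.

z_c = 2.06 m

Setting FS = 1.00 in FS = [c' + γz cos²β tanφ'] / [γz sinβ cosβ] and solving for z:
z = c' / [γ cosβ (FS·sinβ − cosβ·tanφ')]
  = 5.7 / [20.8·cos34.1°·(1.00·sin34.1° − cos34.1°·tan25.8°)]
  = 5.7 / [20.8·0.8281·(1.00·0.5606 − 0.8281·0.4834)]
  = 5.7 / 2.7616 = 2.064 m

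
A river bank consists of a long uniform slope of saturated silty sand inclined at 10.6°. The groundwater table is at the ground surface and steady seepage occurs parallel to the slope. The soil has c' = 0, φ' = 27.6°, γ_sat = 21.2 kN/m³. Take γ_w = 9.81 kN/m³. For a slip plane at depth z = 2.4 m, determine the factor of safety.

FS = 1.50

With seepage parallel to the slope and the water table at the surface, the effective normal stress on the slip plane uses the buoyant unit weight γ' = γ_sat − γ_w while the driving shear stress uses γ_sat:
FS = [c' + γ' z cos²β tanφ'] / [γ_sat z sinβ cosβ]
(For c' = 0 this reduces to FS = (γ'/γ_sat)·tanφ'/tanβ.)
γ' = 21.2 − 9.81 = 11.39 kN/m³
Numerator = 0.0 + 11.39·2.4·cos²10.6°·tan27.6° = 0.0 + 11.39·2.4·0.9662·0.5228 = 13.807 kPa
Denominator = 21.2·2.4·sin10.6°·cos10.6° = 21.2·2.4·0.1840·0.9829 = 9.200 kPa
FS = 13.807 / 9.200 = 1.501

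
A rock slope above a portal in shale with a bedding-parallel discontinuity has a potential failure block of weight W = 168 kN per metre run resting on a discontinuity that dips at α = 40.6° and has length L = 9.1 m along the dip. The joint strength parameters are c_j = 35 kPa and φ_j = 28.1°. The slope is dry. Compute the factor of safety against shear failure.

Resolving the block weight along and normal to the plane and applying the Mohr–Coulomb strength on the joint:
N' = W cosα = 168·cos40.6° = 127.6 kN/m
Driving force T = W sinα = 168·sin40.6° = 109.3 kN/m
Resisting force R = c_j·L + N'·tanφ_j = 35·9.1 + 127.6·tan28.1° = 318.5 + 68.1 = 386.6 kN/m
FS = R / T = 386.6 / 109.3 = 3.536

FS = 3.54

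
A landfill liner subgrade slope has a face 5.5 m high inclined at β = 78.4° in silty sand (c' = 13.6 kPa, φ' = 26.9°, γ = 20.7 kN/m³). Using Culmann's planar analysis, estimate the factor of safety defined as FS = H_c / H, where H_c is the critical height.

FS = 1.11

H_c = (4c'/γ) · sinβ cosφ' / [1 − cos(β − φ')]
    = (4·13.6/20.7) · sin78.4°·cos26.9° / [1 − cos51.5°]
    = 2.628 · 0.8736 / 0.3775 = 6.08 m
FS = H_c / H = 6.08 / 5.5 = 1.106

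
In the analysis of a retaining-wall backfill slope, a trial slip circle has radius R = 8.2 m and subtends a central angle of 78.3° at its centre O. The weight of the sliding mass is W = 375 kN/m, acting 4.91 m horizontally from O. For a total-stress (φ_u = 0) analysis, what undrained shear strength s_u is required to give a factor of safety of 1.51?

s_u = 30.3 kPa

FS = s_u·L_a·R / (W·d), so s_u = FS·W·d / (L_a·R).
Arc length L_a = R·θ = 8.2·(78.3°·π/180) = 8.2·1.3666 = 11.21 m
s_u = 1.51·375·4.91 / (11.21·8.2) = 2780.3 / 91.89 = 30.26 kPa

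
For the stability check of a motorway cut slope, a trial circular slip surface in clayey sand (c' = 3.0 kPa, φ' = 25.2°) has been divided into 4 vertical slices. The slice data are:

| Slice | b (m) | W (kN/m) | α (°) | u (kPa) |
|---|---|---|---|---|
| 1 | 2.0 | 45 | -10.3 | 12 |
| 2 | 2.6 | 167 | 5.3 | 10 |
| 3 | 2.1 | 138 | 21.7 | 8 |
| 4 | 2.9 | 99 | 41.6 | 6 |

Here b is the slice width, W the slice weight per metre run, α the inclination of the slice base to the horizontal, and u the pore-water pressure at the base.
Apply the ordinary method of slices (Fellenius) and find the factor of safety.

Ordinary method of slices: FS = Σ[c'·Δl_i + (W_i cosα_i − u_i·Δl_i)·tanφ'] / Σ W_i sinα_i, with Δl_i = b_i / cosα_i.
Slice 1: Δl = 2.0/cos(-10.3°) = 2.033 m; N'_1 = 45·cos(-10.3°) − 12·2.033 = 19.9; c'Δl = 6.10; W sinα = -8.0
Slice 2: Δl = 2.6/cos5.3° = 2.611 m; N'_2 = 167·cos5.3° − 10·2.611 = 140.2; c'Δl = 7.83; W sinα = 15.4
Slice 3: Δl = 2.1/cos21.7° = 2.260 m; N'_3 = 138·cos21.7° − 8·2.260 = 110.1; c'Δl = 6.78; W sinα = 51.0
Slice 4: Δl = 2.9/cos41.6° = 3.878 m; N'_4 = 99·cos41.6° − 6·3.878 = 50.8; c'Δl = 11.63; W sinα = 65.7
Σc'Δl = 32.3 kN/m; ΣN' = 321.0 kN/m; ΣW sinα = 124.1 kN/m
Resisting = 32.3 + 321.0·tan25.2° = 32.3 + 151.0 = 183.4 kN/m
FS = 183.4 / 124.1 = 1.477

FS = 1.48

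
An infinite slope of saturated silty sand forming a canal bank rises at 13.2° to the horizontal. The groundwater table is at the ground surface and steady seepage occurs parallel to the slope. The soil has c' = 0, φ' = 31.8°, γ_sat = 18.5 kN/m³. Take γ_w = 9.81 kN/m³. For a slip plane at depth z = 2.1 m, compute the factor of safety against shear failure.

With seepage parallel to the slope and the water table at the surface, the effective normal stress on the slip plane uses the buoyant unit weight γ' = γ_sat − γ_w while the driving shear stress uses γ_sat:
FS = [c' + γ' z cos²β tanφ'] / [γ_sat z sinβ cosβ]
(For c' = 0 this reduces to FS = (γ'/γ_sat)·tanφ'/tanβ.)
γ' = 18.5 − 9.81 = 8.69 kN/m³
Numerator = 0.0 + 8.69·2.1·cos²13.2°·tan31.8° = 0.0 + 8.69·2.1·0.9479·0.6200 = 10.725 kPa
Denominator = 18.5·2.1·sin13.2°·cos13.2° = 18.5·2.1·0.2284·0.9736 = 8.637 kPa
FS = 10.725 / 8.637 = 1.242

FS = 1.24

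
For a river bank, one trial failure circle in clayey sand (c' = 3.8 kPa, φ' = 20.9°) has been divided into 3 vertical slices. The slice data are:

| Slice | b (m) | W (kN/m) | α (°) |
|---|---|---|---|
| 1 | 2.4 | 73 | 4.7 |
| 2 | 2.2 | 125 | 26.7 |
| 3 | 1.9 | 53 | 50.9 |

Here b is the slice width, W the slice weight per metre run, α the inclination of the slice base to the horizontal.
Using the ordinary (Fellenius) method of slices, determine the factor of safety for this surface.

Ordinary method of slices: FS = Σ[c'·Δl_i + (W_i cosα_i)·tanφ'] / Σ W_i sinα_i, with Δl_i = b_i / cosα_i.
Slice 1: Δl = 2.4/cos4.7° = 2.408 m; N'_1 = 73·cos4.7° = 72.8; c'Δl = 9.15; W sinα = 6.0
Slice 2: Δl = 2.2/cos26.7° = 2.463 m; N'_2 = 125·cos26.7° = 111.7; c'Δl = 9.36; W sinα = 56.2
Slice 3: Δl = 1.9/cos50.9° = 3.013 m; N'_3 = 53·cos50.9° = 33.4; c'Δl = 11.45; W sinα = 41.1
Σc'Δl = 30.0 kN/m; ΣN' = 217.9 kN/m; ΣW sinα = 103.3 kN/m
Resisting = 30.0 + 217.9·tan20.9° = 30.0 + 83.2 = 113.1 kN/m
FS = 113.1 / 103.3 = 1.096

FS = 1.10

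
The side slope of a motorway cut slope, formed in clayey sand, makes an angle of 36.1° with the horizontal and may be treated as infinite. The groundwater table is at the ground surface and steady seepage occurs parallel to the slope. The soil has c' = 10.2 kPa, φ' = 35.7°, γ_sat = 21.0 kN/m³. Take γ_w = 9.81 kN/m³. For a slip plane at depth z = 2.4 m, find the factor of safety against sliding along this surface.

With seepage parallel to the slope and the water table at the surface, the effective normal stress on the slip plane uses the buoyant unit weight γ' = γ_sat − γ_w while the driving shear stress uses γ_sat:
FS = [c' + γ' z cos²β tanφ'] / [γ_sat z sinβ cosβ]
γ' = 21.0 − 9.81 = 11.19 kN/m³
Numerator = 10.2 + 11.19·2.4·cos²36.1°·tan35.7° = 10.2 + 11.19·2.4·0.6528·0.7186 = 22.799 kPa
Denominator = 21.0·2.4·sin36.1°·cos36.1° = 21.0·2.4·0.5892·0.8080 = 23.994 kPa
FS = 22.799 / 23.994 = 0.950

FS = 0.95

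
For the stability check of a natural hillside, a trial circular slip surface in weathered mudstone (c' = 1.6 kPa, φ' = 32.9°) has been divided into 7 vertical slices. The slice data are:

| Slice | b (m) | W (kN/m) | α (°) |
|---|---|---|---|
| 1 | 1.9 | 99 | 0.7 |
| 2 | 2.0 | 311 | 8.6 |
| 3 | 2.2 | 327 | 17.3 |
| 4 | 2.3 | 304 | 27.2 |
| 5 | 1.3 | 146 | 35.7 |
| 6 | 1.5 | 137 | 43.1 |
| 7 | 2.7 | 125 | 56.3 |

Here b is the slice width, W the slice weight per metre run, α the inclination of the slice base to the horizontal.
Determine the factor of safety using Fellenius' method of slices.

FS = 1.51

Ordinary method of slices: FS = Σ[c'·Δl_i + (W_i cosα_i)·tanφ'] / Σ W_i sinα_i, with Δl_i = b_i / cosα_i.
Slice 1: Δl = 1.9/cos0.7° = 1.900 m; N'_1 = 99·cos0.7° = 99.0; c'Δl = 3.04; W sinα = 1.2
Slice 2: Δl = 2.0/cos8.6° = 2.023 m; N'_2 = 311·cos8.6° = 307.5; c'Δl = 3.24; W sinα = 46.5
Slice 3: Δl = 2.2/cos17.3° = 2.304 m; N'_3 = 327·cos17.3° = 312.2; c'Δl = 3.69; W sinα = 97.2
Slice 4: Δl = 2.3/cos27.2° = 2.586 m; N'_4 = 304·cos27.2° = 270.4; c'Δl = 4.14; W sinα = 139.0
Slice 5: Δl = 1.3/cos35.7° = 1.601 m; N'_5 = 146·cos35.7° = 118.6; c'Δl = 2.56; W sinα = 85.2
Slice 6: Δl = 1.5/cos43.1° = 2.054 m; N'_6 = 137·cos43.1° = 100.0; c'Δl = 3.29; W sinα = 93.6
Slice 7: Δl = 2.7/cos56.3° = 4.866 m; N'_7 = 125·cos56.3° = 69.4; c'Δl = 7.79; W sinα = 104.0
Σc'Δl = 27.7 kN/m; ΣN' = 1277.0 kN/m; ΣW sinα = 566.7 kN/m
Resisting = 27.7 + 1277.0·tan32.9° = 27.7 + 826.2 = 853.9 kN/m
FS = 853.9 / 566.7 = 1.507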